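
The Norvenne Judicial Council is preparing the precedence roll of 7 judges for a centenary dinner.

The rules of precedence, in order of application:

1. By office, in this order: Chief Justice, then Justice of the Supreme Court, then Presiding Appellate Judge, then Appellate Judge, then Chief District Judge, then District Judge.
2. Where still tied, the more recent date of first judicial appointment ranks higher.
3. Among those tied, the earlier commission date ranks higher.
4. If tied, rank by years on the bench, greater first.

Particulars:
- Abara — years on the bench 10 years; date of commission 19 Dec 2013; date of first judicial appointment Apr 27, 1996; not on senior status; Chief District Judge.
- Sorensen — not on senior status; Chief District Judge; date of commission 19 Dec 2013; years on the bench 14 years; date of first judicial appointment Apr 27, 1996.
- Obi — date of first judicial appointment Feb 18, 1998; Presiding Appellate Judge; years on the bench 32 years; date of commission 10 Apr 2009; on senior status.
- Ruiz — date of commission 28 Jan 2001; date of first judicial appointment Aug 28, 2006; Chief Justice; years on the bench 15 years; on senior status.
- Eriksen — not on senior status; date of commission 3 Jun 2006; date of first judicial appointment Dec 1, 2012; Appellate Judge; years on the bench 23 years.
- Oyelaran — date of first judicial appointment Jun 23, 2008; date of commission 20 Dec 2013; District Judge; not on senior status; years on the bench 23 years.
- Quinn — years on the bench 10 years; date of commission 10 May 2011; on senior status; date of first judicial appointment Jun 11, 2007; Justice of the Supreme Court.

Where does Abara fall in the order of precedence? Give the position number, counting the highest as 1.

6

By office: Ruiz (Chief Justice); then Quinn (Justice of the Supreme Court); then Obi (Presiding Appellate Judge); then Eriksen (Appellate Judge); then Sorensen and Abara (Chief District Judge); then Oyelaran (District Judge).
Sorensen and Abara both have date of first judicial appointment Apr 27, 1996, so the next rule applies.
Sorensen and Abara both have date of commission 19 Dec 2013, so the next rule applies.
Among Sorensen and Abara, by years on the bench (higher first): Sorensen (14 years) before Abara (10 years).
Order: Ruiz, Quinn, Obi, Eriksen, Sorensen, Abara, Oyelaran. So position 6.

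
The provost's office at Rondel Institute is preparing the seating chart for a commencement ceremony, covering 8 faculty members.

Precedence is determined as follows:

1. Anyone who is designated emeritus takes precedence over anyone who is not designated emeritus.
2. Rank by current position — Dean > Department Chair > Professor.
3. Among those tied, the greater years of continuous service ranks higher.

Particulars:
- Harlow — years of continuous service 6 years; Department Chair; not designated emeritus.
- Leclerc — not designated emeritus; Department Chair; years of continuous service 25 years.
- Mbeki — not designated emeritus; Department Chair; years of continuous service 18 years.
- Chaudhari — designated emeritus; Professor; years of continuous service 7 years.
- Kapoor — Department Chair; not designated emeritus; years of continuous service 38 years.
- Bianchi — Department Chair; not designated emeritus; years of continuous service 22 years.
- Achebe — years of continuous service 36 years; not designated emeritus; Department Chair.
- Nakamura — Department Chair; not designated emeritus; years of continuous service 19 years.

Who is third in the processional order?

Achebe

By the first rule: Chaudhari (designated emeritus); then Kapoor, Achebe, Leclerc, Bianchi, Nakamura, Mbeki and Harlow (each not designated emeritus).
Kapoor, Achebe, Leclerc, Bianchi, Nakamura, Mbeki and Harlow are each Department Chair, so the next rule applies.
Among Kapoor, Achebe, Leclerc, Bianchi, Nakamura, Mbeki and Harlow, by years of continuous service (higher first): Kapoor (38 years) before Achebe (36 years) before Leclerc (25 years) before Bianchi (22 years) before Nakamura (19 years) before Mbeki (18 years) before Harlow (6 years).
Order: Chaudhari, Kapoor, Achebe, Leclerc, Bianchi, Nakamura, Mbeki, Harlow.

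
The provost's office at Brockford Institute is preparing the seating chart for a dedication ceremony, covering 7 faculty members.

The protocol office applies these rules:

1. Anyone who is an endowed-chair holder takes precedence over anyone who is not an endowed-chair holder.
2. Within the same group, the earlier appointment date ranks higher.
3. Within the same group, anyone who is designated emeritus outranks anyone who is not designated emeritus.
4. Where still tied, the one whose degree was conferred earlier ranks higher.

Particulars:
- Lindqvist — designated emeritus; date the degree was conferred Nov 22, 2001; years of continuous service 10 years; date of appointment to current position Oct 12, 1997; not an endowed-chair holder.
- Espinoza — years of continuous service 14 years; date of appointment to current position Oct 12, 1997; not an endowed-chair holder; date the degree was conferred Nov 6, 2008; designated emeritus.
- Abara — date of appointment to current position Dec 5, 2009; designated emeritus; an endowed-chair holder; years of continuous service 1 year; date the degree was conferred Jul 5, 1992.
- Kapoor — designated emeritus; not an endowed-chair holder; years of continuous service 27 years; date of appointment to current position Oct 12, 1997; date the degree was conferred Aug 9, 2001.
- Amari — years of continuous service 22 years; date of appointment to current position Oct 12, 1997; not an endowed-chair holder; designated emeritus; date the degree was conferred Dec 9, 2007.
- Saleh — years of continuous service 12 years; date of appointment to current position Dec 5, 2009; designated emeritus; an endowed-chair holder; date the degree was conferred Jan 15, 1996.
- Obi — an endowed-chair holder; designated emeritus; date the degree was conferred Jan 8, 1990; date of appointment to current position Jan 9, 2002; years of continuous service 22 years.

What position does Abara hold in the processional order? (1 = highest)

2

By the first rule: Obi, Abara and Saleh (each an endowed-chair holder); then Kapoor, Lindqvist, Amari and Espinoza (each not an endowed-chair holder).
Among Obi, Abara and Saleh, by date of appointment to current position (earlier first): Obi (Jan 9, 2002) before Abara and Saleh (Dec 5, 2009).
Abara and Saleh are each designated emeritus, so the next rule applies.
Among Abara and Saleh, by date the degree was conferred (earlier first): Abara (Jul 5, 1992) before Saleh (Jan 15, 1996).
Kapoor, Lindqvist, Amari and Espinoza all have date of appointment to current position Oct 12, 1997, so the next rule applies.
Kapoor, Lindqvist, Amari and Espinoza are each designated emeritus, so the next rule applies.
Among Kapoor, Lindqvist, Amari and Espinoza, by date the degree was conferred (earlier first): Kapoor (Aug 9, 2001) before Lindqvist (Nov 22, 2001) before Amari (Dec 9, 2007) before Espinoza (Nov 6, 2008).
Order: Obi, Abara, Saleh, Kapoor, Lindqvist, Amari, Espinoza. So position 2.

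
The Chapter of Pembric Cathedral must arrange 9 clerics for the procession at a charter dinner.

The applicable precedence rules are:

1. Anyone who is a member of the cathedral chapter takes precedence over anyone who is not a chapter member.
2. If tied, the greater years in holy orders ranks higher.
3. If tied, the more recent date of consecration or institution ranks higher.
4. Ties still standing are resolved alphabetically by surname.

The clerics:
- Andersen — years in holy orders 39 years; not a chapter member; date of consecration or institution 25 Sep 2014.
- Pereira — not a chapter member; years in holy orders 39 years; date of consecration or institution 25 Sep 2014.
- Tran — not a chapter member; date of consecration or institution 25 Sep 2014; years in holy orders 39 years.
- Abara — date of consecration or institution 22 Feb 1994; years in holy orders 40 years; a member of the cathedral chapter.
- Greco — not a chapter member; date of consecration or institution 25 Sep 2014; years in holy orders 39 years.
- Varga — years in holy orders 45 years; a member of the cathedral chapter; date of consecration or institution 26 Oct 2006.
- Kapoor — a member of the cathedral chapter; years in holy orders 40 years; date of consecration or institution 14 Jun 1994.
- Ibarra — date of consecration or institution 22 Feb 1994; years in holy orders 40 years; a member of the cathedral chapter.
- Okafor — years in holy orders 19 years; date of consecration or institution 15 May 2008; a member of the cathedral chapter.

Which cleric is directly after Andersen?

Greco

By the first rule: Varga, Kapoor, Abara, Ibarra and Okafor (each a member of the cathedral chapter); then Andersen, Greco, Pereira and Tran (each not a chapter member).
Among Varga, Kapoor, Abara, Ibarra and Okafor, by years in holy orders (higher first): Varga (45 years) before Kapoor, Abara and Ibarra (40 years) before Okafor (19 years).
Among Kapoor, Abara and Ibarra, by date of consecration or institution (later first): Kapoor (14 Jun 1994) before Abara and Ibarra (22 Feb 1994).
Among Abara and Ibarra, alphabetically by surname: Abara before Ibarra.
Andersen, Greco, Pereira and Tran all have years in holy orders 39 years, so the next rule applies.
Andersen, Greco, Pereira and Tran all have date of consecration or institution 25 Sep 2014, so the next rule applies.
Among Andersen, Greco, Pereira and Tran, alphabetically by surname: Andersen before Greco before Pereira before Tran.
Order: Varga, Kapoor, Abara, Ibarra, Okafor, Andersen, Greco, Pereira, Tran.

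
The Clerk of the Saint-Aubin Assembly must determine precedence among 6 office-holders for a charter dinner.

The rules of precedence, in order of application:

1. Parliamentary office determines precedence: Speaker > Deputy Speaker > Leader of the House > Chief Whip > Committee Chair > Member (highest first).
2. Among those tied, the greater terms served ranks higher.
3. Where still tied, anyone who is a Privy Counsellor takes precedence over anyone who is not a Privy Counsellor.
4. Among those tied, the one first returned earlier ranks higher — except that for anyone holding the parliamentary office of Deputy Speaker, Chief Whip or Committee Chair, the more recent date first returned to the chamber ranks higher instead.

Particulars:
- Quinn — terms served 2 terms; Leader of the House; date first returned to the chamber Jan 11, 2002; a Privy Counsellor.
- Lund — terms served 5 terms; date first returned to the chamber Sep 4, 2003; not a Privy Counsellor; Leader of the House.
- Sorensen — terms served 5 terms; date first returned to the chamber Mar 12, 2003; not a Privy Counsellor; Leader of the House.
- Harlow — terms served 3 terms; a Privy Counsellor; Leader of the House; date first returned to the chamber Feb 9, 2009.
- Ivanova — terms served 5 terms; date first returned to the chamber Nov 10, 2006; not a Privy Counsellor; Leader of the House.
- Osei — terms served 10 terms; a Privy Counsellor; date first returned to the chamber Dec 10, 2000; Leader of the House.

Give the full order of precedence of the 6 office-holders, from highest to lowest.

Osei, Sorensen, Lund, Ivanova, Harlow, Quinn

By parliamentary office: Osei, Sorensen, Lund, Ivanova, Harlow and Quinn (Leader of the House).
Among Osei, Sorensen, Lund, Ivanova, Harlow and Quinn, by terms served (higher first): Osei (10 terms) before Sorensen, Lund and Ivanova (5 terms) before Harlow (3 terms) before Quinn (2 terms).
Sorensen, Lund and Ivanova are each not a Privy Counsellor, so the next rule applies.
Among Sorensen, Lund and Ivanova, by date first returned to the chamber (earlier first): Sorensen (Mar 12, 2003) before Lund (Sep 4, 2003) before Ivanova (Nov 10, 2006).
Full order: Osei, Sorensen, Lund, Ivanova, Harlow, Quinn.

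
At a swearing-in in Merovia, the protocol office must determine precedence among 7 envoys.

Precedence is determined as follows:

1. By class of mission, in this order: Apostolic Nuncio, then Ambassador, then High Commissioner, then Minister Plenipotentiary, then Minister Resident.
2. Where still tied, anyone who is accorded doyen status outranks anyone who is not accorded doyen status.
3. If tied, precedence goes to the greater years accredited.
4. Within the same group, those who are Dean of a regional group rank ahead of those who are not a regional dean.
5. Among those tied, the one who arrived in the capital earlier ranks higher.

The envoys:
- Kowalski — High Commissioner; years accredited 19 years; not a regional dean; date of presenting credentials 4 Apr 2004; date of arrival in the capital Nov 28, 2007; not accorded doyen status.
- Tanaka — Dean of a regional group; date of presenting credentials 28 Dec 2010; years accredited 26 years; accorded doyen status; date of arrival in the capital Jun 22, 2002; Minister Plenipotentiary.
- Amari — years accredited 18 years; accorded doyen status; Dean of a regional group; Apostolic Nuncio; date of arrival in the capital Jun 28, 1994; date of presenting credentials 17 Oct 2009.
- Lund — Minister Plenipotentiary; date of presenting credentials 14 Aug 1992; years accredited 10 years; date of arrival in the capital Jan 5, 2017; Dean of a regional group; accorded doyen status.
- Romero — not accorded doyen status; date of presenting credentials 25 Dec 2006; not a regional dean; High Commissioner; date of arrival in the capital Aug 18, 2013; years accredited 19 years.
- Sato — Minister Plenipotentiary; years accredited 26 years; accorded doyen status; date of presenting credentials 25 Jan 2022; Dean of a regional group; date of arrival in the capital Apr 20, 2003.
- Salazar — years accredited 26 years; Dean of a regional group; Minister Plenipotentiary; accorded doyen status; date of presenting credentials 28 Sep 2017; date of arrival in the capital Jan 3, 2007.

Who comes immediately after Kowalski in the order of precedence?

By class of mission: Amari (Apostolic Nuncio); then Kowalski and Romero (High Commissioner); then Tanaka, Sato, Salazar and Lund (Minister Plenipotentiary).
Kowalski and Romero are each not accorded doyen status, so the next rule applies.
Kowalski and Romero both have years accredited 19 years, so the next rule applies.
Kowalski and Romero are each not a regional dean, so the next rule applies.
Among Kowalski and Romero, by date of arrival in the capital (earlier first): Kowalski (Nov 28, 2007) before Romero (Aug 18, 2013).
Tanaka, Sato, Salazar and Lund are each accorded doyen status, so the next rule applies.
Among Tanaka, Sato, Salazar and Lund, by years accredited (higher first): Tanaka, Sato and Salazar (26 years) before Lund (10 years).
Tanaka, Sato and Salazar are each Dean of a regional group, so the next rule applies.
Among Tanaka, Sato and Salazar, by date of arrival in the capital (earlier first): Tanaka (Jun 22, 2002) before Sato (Apr 20, 2003) before Salazar (Jan 3, 2007).
Order: Amari, Kowalski, Romero, Tanaka, Sato, Salazar, Lund.

Romero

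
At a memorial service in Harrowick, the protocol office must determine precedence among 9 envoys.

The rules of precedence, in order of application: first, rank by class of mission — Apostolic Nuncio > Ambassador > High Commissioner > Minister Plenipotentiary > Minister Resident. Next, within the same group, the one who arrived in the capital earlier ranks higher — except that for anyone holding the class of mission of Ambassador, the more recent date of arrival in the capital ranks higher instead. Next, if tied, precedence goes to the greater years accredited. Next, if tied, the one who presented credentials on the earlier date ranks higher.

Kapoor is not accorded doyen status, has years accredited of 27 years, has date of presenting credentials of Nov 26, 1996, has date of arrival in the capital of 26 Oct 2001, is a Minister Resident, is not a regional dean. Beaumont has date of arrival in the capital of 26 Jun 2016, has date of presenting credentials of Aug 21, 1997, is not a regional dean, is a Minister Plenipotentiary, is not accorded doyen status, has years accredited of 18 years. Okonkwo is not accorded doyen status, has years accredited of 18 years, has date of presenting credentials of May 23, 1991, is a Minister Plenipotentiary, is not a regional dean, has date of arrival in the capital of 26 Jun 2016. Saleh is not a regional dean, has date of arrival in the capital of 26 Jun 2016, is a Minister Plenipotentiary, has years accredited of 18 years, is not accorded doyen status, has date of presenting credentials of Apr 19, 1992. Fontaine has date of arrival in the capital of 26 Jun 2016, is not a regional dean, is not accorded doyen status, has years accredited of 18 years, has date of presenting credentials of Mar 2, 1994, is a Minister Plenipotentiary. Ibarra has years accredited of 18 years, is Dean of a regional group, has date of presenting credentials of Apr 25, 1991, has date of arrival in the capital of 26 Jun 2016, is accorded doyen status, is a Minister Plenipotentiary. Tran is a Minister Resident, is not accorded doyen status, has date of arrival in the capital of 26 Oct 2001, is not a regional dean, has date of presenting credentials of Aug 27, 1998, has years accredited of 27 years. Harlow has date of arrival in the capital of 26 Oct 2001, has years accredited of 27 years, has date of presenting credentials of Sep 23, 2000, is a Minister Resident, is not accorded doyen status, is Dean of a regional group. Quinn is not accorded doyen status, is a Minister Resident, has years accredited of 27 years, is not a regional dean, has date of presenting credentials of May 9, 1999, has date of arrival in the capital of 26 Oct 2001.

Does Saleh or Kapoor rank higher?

By class of mission: Ibarra, Okonkwo, Saleh, Fontaine and Beaumont (Minister Plenipotentiary); then Kapoor, Tran, Quinn and Harlow (Minister Resident).
Ibarra, Okonkwo, Saleh, Fontaine and Beaumont all have date of arrival in the capital 26 Jun 2016, so the next rule applies.
Ibarra, Okonkwo, Saleh, Fontaine and Beaumont all have years accredited 18 years, so the next rule applies.
Among Ibarra, Okonkwo, Saleh, Fontaine and Beaumont, by date of presenting credentials (earlier first): Ibarra (Apr 25, 1991) before Okonkwo (May 23, 1991) before Saleh (Apr 19, 1992) before Fontaine (Mar 2, 1994) before Beaumont (Aug 21, 1997).
Kapoor, Tran, Quinn and Harlow all have date of arrival in the capital 26 Oct 2001, so the next rule applies.
Kapoor, Tran, Quinn and Harlow all have years accredited 27 years, so the next rule applies.
Among Kapoor, Tran, Quinn and Harlow, by date of presenting credentials (earlier first): Kapoor (Nov 26, 1996) before Tran (Aug 27, 1998) before Quinn (May 9, 1999) before Harlow (Sep 23, 2000).
So Saleh takes precedence.

Saleh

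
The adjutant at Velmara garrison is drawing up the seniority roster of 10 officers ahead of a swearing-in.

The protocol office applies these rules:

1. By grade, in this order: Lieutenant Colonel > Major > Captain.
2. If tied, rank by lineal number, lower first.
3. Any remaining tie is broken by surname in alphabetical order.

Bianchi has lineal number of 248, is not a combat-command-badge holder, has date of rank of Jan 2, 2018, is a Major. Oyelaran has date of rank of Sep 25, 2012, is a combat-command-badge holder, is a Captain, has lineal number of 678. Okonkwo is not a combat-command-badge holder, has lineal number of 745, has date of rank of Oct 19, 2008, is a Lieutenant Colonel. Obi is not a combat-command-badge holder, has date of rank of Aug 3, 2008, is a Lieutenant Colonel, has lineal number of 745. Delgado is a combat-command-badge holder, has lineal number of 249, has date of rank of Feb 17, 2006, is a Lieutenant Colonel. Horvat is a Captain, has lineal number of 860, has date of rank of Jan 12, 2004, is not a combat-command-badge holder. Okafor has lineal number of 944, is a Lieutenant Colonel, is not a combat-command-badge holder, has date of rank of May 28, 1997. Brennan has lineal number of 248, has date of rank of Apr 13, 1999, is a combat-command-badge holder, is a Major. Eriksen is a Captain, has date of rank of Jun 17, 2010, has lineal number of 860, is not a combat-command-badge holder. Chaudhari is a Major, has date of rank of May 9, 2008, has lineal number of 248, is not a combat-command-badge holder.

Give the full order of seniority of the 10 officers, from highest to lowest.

By grade: Delgado, Obi, Okonkwo and Okafor (Lieutenant Colonel); then Bianchi, Brennan and Chaudhari (Major); then Oyelaran, Eriksen and Horvat (Captain).
Among Delgado, Obi, Okonkwo and Okafor, by lineal number (lower first): Delgado (249) before Obi and Okonkwo (745) before Okafor (944).
Among Obi and Okonkwo, alphabetically by surname: Obi before Okonkwo.
Bianchi, Brennan and Chaudhari all have lineal number 248, so the next rule applies.
Among Bianchi, Brennan and Chaudhari, alphabetically by surname: Bianchi before Brennan before Chaudhari.
Among Oyelaran, Eriksen and Horvat, by lineal number (lower first): Oyelaran (678) before Eriksen and Horvat (860).
Among Eriksen and Horvat, alphabetically by surname: Eriksen before Horvat.
Full order: Delgado, Obi, Okonkwo, Okafor, Bianchi, Brennan, Chaudhari, Oyelaran, Eriksen, Horvat.

Delgado, Obi, Okonkwo, Okafor, Bianchi, Brennan, Chaudhari, Oyelaran, Eriksen, Horvat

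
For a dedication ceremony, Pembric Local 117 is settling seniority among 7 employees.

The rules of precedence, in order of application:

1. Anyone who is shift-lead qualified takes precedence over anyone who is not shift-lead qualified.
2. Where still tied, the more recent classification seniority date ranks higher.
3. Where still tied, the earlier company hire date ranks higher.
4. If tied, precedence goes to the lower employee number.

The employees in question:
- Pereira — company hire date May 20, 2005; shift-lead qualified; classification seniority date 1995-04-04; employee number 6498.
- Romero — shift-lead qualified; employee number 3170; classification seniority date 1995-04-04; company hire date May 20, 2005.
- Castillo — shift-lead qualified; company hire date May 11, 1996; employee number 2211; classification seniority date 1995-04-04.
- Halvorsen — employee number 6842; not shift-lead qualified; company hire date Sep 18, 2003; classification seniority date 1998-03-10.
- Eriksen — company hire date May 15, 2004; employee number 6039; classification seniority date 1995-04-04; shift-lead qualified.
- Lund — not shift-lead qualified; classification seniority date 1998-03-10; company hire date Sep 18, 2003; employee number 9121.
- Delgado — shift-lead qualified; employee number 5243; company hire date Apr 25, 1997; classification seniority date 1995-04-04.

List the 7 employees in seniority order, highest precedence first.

By the first rule: Castillo, Delgado, Eriksen, Romero and Pereira (each shift-lead qualified); then Halvorsen and Lund (both not shift-lead qualified).
Castillo, Delgado, Eriksen, Romero and Pereira all have classification seniority date 1995-04-04, so the next rule applies.
Among Castillo, Delgado, Eriksen, Romero and Pereira, by company hire date (earlier first): Castillo (May 11, 1996) before Delgado (Apr 25, 1997) before Eriksen (May 15, 2004) before Romero and Pereira (May 20, 2005).
Among Romero and Pereira, by employee number (lower first): Romero (3170) before Pereira (6498).
Halvorsen and Lund both have classification seniority date 1998-03-10, so the next rule applies.
Halvorsen and Lund both have company hire date Sep 18, 2003, so the next rule applies.
Among Halvorsen and Lund, by employee number (lower first): Halvorsen (6842) before Lund (9121).
Full order: Castillo, Delgado, Eriksen, Romero, Pereira, Halvorsen, Lund.

Castillo, Delgado, Eriksen, Romero, Pereira, Halvorsen, Lund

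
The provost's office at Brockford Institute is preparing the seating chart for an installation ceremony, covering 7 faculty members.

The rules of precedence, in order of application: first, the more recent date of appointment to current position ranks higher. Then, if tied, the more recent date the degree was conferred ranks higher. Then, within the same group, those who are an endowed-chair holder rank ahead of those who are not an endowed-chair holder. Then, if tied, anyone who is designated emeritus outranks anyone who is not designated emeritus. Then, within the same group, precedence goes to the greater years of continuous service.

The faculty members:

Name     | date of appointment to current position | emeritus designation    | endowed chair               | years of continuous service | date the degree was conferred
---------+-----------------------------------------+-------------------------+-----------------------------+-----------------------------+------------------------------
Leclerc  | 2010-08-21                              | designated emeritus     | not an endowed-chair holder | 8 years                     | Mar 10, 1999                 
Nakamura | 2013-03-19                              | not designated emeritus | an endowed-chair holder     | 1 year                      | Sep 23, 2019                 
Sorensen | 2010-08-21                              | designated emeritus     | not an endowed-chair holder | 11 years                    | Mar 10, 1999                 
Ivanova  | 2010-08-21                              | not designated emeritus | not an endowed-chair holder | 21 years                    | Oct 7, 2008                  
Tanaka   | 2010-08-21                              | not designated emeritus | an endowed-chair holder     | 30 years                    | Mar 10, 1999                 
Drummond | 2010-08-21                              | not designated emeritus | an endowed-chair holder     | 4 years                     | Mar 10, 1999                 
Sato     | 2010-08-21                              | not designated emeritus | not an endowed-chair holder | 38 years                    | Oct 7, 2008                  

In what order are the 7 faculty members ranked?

Nakamura, Sato, Ivanova, Tanaka, Drummond, Sorensen, Leclerc

By date of appointment to current position (later first): Nakamura (2013-03-19); then Sato, Ivanova, Tanaka, Drummond, Sorensen and Leclerc (each 2010-08-21).
Among Sato, Ivanova, Tanaka, Drummond, Sorensen and Leclerc, by date the degree was conferred (later first): Sato and Ivanova (Oct 7, 2008) before Tanaka, Drummond, Sorensen and Leclerc (Mar 10, 1999).
Sato and Ivanova are each not an endowed-chair holder, so the next rule applies.
Sato and Ivanova are each not designated emeritus, so the next rule applies.
Among Sato and Ivanova, by years of continuous service (higher first): Sato (38 years) before Ivanova (21 years).
Among Tanaka, Drummond, Sorensen and Leclerc, an endowed-chair holder before not an endowed-chair holder: Tanaka and Drummond (an endowed-chair holder) before Sorensen and Leclerc (not an endowed-chair holder).
Tanaka and Drummond are each not designated emeritus, so the next rule applies.
Among Tanaka and Drummond, by years of continuous service (higher first): Tanaka (30 years) before Drummond (4 years).
Sorensen and Leclerc are each designated emeritus, so the next rule applies.
Among Sorensen and Leclerc, by years of continuous service (higher first): Sorensen (11 years) before Leclerc (8 years).
Full order: Nakamura, Sato, Ivanova, Tanaka, Drummond, Sorensen, Leclerc.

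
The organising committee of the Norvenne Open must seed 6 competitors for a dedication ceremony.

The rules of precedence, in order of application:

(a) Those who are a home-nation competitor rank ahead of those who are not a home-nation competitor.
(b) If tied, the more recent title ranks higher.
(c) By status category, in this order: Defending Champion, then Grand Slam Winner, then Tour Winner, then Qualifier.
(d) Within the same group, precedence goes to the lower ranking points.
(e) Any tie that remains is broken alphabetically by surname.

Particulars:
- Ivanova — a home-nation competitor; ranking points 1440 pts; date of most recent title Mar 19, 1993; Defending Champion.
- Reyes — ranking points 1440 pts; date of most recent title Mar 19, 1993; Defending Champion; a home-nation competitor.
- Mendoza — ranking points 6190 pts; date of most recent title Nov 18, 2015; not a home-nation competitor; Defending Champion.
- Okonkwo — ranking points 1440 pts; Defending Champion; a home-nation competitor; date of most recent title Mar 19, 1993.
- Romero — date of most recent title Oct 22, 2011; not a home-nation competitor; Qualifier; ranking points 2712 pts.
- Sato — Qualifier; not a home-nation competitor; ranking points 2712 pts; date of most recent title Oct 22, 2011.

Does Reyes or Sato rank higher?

Reyes

By the first rule: Ivanova, Okonkwo and Reyes (each a home-nation competitor); then Mendoza, Romero and Sato (each not a home-nation competitor).
Ivanova, Okonkwo and Reyes all have date of most recent title Mar 19, 1993, so the next rule applies.
Ivanova, Okonkwo and Reyes are each Defending Champion, so the next rule applies.
Ivanova, Okonkwo and Reyes all have ranking points 1440 pts, so the next rule applies.
Among Ivanova, Okonkwo and Reyes, alphabetically by surname: Ivanova before Okonkwo before Reyes.
Among Mendoza, Romero and Sato, by date of most recent title (later first): Mendoza (Nov 18, 2015) before Romero and Sato (Oct 22, 2011).
Romero and Sato are each Qualifier, so the next rule applies.
Romero and Sato both have ranking points 2712 pts, so the next rule applies.
Among Romero and Sato, alphabetically by surname: Romero before Sato.
So Reyes takes precedence.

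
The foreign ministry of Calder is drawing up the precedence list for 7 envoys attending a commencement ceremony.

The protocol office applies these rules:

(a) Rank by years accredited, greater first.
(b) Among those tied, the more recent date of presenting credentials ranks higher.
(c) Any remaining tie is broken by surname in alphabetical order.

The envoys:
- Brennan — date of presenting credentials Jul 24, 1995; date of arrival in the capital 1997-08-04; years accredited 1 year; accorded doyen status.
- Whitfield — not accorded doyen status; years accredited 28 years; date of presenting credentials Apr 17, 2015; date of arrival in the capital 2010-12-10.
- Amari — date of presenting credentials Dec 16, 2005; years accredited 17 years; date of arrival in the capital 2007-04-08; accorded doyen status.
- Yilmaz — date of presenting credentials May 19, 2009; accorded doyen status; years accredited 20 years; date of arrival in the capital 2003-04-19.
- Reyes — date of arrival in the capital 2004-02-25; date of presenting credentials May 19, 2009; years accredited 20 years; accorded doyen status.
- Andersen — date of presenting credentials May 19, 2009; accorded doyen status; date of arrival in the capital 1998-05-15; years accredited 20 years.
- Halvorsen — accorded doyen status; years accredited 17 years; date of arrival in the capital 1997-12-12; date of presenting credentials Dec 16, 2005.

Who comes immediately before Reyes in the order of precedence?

By years accredited (higher first): Whitfield (28 years); then Andersen, Reyes and Yilmaz (each 20 years); then Amari and Halvorsen (both 17 years); then Brennan (1 year).
Andersen, Reyes and Yilmaz all have date of presenting credentials May 19, 2009, so the next rule applies.
Among Andersen, Reyes and Yilmaz, alphabetically by surname: Andersen before Reyes before Yilmaz.
Amari and Halvorsen both have date of presenting credentials Dec 16, 2005, so the next rule applies.
Among Amari and Halvorsen, alphabetically by surname: Amari before Halvorsen.
Order: Whitfield, Andersen, Reyes, Yilmaz, Amari, Halvorsen, Brennan.

Andersen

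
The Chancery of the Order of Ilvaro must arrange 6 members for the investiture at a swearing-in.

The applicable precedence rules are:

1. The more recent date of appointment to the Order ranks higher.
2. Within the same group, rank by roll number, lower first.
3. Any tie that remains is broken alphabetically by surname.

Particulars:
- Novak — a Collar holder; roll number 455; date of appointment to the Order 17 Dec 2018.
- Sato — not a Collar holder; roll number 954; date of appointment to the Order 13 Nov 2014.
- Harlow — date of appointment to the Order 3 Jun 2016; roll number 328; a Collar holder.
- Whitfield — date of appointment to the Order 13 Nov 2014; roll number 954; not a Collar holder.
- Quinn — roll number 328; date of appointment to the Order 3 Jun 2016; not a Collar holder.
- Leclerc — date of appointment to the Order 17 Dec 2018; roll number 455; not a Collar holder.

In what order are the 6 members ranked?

Leclerc, Novak, Harlow, Quinn, Sato, Whitfield

By date of appointment to the Order (later first): Leclerc and Novak (both 17 Dec 2018); then Harlow and Quinn (both 3 Jun 2016); then Sato and Whitfield (both 13 Nov 2014).
Leclerc and Novak both have roll number 455, so the next rule applies.
Among Leclerc and Novak, alphabetically by surname: Leclerc before Novak.
Harlow and Quinn both have roll number 328, so the next rule applies.
Among Harlow and Quinn, alphabetically by surname: Harlow before Quinn.
Sato and Whitfield both have roll number 954, so the next rule applies.
Among Sato and Whitfield, alphabetically by surname: Sato before Whitfield.
Full order: Leclerc, Novak, Harlow, Quinn, Sato, Whitfield.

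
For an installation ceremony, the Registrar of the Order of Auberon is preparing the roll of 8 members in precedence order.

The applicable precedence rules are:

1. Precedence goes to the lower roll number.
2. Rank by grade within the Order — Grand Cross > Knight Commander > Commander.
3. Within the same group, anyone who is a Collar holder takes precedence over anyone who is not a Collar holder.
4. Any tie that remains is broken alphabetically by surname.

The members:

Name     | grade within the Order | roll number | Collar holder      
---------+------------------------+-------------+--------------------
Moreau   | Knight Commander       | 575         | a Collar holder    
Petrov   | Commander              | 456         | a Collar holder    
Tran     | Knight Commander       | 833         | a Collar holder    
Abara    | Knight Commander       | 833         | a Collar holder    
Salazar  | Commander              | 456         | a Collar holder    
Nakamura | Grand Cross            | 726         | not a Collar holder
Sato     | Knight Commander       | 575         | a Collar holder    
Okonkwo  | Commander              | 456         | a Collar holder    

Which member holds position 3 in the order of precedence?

Salazar

By roll number (lower first): Okonkwo, Petrov and Salazar (each 456); then Moreau and Sato (both 575); then Nakamura (726); then Abara and Tran (both 833).
Okonkwo, Petrov and Salazar are each Commander, so the next rule applies.
Okonkwo, Petrov and Salazar are each a Collar holder, so the next rule applies.
Among Okonkwo, Petrov and Salazar, alphabetically by surname: Okonkwo before Petrov before Salazar.
Moreau and Sato are each Knight Commander, so the next rule applies.
Moreau and Sato are each a Collar holder, so the next rule applies.
Among Moreau and Sato, alphabetically by surname: Moreau before Sato.
Abara and Tran are each Knight Commander, so the next rule applies.
Abara and Tran are each a Collar holder, so the next rule applies.
Among Abara and Tran, alphabetically by surname: Abara before Tran.
Order: Okonkwo, Petrov, Salazar, Moreau, Sato, Nakamura, Abara, Tran.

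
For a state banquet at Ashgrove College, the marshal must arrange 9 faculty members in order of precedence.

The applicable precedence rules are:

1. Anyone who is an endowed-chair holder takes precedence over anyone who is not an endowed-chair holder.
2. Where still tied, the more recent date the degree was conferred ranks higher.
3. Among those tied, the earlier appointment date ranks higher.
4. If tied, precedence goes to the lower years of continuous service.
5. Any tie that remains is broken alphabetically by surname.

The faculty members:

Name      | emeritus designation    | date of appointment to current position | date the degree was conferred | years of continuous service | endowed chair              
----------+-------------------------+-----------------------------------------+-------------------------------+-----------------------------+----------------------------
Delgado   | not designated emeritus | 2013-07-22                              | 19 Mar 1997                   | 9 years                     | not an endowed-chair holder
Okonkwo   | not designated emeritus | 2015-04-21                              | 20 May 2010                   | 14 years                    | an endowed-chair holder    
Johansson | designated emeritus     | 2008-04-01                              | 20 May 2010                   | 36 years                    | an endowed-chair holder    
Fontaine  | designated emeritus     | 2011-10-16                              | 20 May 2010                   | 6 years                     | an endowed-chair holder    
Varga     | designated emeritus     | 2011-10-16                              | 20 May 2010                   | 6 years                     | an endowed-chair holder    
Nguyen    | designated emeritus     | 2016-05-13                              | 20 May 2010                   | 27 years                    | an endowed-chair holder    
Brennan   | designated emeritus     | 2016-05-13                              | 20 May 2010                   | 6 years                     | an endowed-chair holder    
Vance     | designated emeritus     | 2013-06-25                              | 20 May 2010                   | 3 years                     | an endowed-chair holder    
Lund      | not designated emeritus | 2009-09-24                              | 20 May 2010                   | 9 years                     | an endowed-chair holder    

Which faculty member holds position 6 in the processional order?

By the first rule: Johansson, Lund, Fontaine, Varga, Vance, Okonkwo, Brennan and Nguyen (each an endowed-chair holder); then Delgado (not an endowed-chair holder).
Johansson, Lund, Fontaine, Varga, Vance, Okonkwo, Brennan and Nguyen all have date the degree was conferred 20 May 2010, so the next rule applies.
Among Johansson, Lund, Fontaine, Varga, Vance, Okonkwo, Brennan and Nguyen, by date of appointment to current position (earlier first): Johansson (2008-04-01) before Lund (2009-09-24) before Fontaine and Varga (2011-10-16) before Vance (2013-06-25) before Okonkwo (2015-04-21) before Brennan and Nguyen (2016-05-13).
Fontaine and Varga both have years of continuous service 6 years, so the next rule applies.
Among Fontaine and Varga, alphabetically by surname: Fontaine before Varga.
Among Brennan and Nguyen, by years of continuous service (lower first): Brennan (6 years) before Nguyen (27 years).
Order: Johansson, Lund, Fontaine, Varga, Vance, Okonkwo, Brennan, Nguyen, Delgado.

Okonkwo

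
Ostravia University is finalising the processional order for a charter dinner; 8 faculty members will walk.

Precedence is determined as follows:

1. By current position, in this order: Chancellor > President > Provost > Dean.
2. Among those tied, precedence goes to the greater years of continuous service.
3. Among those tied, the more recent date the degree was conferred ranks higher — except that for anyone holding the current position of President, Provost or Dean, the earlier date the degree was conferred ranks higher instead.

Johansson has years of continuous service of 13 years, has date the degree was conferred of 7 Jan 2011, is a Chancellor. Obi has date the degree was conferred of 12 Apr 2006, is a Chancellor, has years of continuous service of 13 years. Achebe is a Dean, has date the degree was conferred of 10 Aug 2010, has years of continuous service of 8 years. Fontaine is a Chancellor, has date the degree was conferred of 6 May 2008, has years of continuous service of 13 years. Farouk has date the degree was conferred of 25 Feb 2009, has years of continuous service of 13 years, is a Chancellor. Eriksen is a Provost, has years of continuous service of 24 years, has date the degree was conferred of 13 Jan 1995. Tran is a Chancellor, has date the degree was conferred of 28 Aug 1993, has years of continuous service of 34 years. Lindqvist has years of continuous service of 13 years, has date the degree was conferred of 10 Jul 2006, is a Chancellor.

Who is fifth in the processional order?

By current position: Tran, Johansson, Farouk, Fontaine, Lindqvist and Obi (Chancellor); then Eriksen (Provost); then Achebe (Dean).
Among Tran, Johansson, Farouk, Fontaine, Lindqvist and Obi, by years of continuous service (higher first): Tran (34 years) before Johansson, Farouk, Fontaine, Lindqvist and Obi (13 years).
Among Johansson, Farouk, Fontaine, Lindqvist and Obi, by date the degree was conferred (later first): Johansson (7 Jan 2011) before Farouk (25 Feb 2009) before Fontaine (6 May 2008) before Lindqvist (10 Jul 2006) before Obi (12 Apr 2006).
Order: Tran, Johansson, Farouk, Fontaine, Lindqvist, Obi, Eriksen, Achebe.

Lindqvist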